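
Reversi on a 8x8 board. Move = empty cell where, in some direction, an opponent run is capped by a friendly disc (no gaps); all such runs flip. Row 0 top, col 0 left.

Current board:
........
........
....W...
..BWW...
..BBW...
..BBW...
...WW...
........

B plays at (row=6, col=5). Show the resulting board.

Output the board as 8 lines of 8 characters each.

Answer: ........
........
....W...
..BWW...
..BBW...
..BBB...
...WWB..
........

Derivation:
Place B at (6,5); scan 8 dirs for brackets.
Dir NW: opp run (5,4) capped by B -> flip
Dir N: first cell '.' (not opp) -> no flip
Dir NE: first cell '.' (not opp) -> no flip
Dir W: opp run (6,4) (6,3), next='.' -> no flip
Dir E: first cell '.' (not opp) -> no flip
Dir SW: first cell '.' (not opp) -> no flip
Dir S: first cell '.' (not opp) -> no flip
Dir SE: first cell '.' (not opp) -> no flip
All flips: (5,4)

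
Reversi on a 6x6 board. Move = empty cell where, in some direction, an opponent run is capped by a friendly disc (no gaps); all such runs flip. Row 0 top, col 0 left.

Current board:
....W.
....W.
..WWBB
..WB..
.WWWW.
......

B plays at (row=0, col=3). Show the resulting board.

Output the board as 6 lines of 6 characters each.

Answer: ...BW.
....B.
..WWBB
..WB..
.WWWW.
......

Derivation:
Place B at (0,3); scan 8 dirs for brackets.
Dir NW: edge -> no flip
Dir N: edge -> no flip
Dir NE: edge -> no flip
Dir W: first cell '.' (not opp) -> no flip
Dir E: opp run (0,4), next='.' -> no flip
Dir SW: first cell '.' (not opp) -> no flip
Dir S: first cell '.' (not opp) -> no flip
Dir SE: opp run (1,4) capped by B -> flip
All flips: (1,4)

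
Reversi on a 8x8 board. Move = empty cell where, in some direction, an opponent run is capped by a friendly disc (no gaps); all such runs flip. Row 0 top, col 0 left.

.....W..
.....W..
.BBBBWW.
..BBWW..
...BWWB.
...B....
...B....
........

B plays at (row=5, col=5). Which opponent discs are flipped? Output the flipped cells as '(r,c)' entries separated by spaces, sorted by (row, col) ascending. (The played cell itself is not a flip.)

Answer: (4,4)

Derivation:
Dir NW: opp run (4,4) capped by B -> flip
Dir N: opp run (4,5) (3,5) (2,5) (1,5) (0,5), next=edge -> no flip
Dir NE: first cell 'B' (not opp) -> no flip
Dir W: first cell '.' (not opp) -> no flip
Dir E: first cell '.' (not opp) -> no flip
Dir SW: first cell '.' (not opp) -> no flip
Dir S: first cell '.' (not opp) -> no flip
Dir SE: first cell '.' (not opp) -> no flip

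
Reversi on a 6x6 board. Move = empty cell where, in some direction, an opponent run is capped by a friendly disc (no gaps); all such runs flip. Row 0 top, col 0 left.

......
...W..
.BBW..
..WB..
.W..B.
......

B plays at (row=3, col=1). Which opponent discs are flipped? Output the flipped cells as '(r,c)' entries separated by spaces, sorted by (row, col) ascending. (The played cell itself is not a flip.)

Answer: (3,2)

Derivation:
Dir NW: first cell '.' (not opp) -> no flip
Dir N: first cell 'B' (not opp) -> no flip
Dir NE: first cell 'B' (not opp) -> no flip
Dir W: first cell '.' (not opp) -> no flip
Dir E: opp run (3,2) capped by B -> flip
Dir SW: first cell '.' (not opp) -> no flip
Dir S: opp run (4,1), next='.' -> no flip
Dir SE: first cell '.' (not opp) -> no flip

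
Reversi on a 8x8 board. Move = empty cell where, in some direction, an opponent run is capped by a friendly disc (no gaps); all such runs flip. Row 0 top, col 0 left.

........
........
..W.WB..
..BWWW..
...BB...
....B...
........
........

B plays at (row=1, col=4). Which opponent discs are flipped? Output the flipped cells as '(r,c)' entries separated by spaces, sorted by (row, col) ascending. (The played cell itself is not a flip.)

Answer: (2,4) (3,4)

Derivation:
Dir NW: first cell '.' (not opp) -> no flip
Dir N: first cell '.' (not opp) -> no flip
Dir NE: first cell '.' (not opp) -> no flip
Dir W: first cell '.' (not opp) -> no flip
Dir E: first cell '.' (not opp) -> no flip
Dir SW: first cell '.' (not opp) -> no flip
Dir S: opp run (2,4) (3,4) capped by B -> flip
Dir SE: first cell 'B' (not opp) -> no flip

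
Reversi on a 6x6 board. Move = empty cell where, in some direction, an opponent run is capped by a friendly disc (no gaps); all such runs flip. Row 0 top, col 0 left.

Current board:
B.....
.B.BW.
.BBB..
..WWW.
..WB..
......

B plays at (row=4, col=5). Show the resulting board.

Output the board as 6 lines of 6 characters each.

Place B at (4,5); scan 8 dirs for brackets.
Dir NW: opp run (3,4) capped by B -> flip
Dir N: first cell '.' (not opp) -> no flip
Dir NE: edge -> no flip
Dir W: first cell '.' (not opp) -> no flip
Dir E: edge -> no flip
Dir SW: first cell '.' (not opp) -> no flip
Dir S: first cell '.' (not opp) -> no flip
Dir SE: edge -> no flip
All flips: (3,4)

Answer: B.....
.B.BW.
.BBB..
..WWB.
..WB.B
......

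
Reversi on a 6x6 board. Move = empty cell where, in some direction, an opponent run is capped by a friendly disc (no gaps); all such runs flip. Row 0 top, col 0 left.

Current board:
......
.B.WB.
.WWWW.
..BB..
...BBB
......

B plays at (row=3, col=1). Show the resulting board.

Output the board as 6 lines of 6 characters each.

Place B at (3,1); scan 8 dirs for brackets.
Dir NW: first cell '.' (not opp) -> no flip
Dir N: opp run (2,1) capped by B -> flip
Dir NE: opp run (2,2) (1,3), next='.' -> no flip
Dir W: first cell '.' (not opp) -> no flip
Dir E: first cell 'B' (not opp) -> no flip
Dir SW: first cell '.' (not opp) -> no flip
Dir S: first cell '.' (not opp) -> no flip
Dir SE: first cell '.' (not opp) -> no flip
All flips: (2,1)

Answer: ......
.B.WB.
.BWWW.
.BBB..
...BBB
......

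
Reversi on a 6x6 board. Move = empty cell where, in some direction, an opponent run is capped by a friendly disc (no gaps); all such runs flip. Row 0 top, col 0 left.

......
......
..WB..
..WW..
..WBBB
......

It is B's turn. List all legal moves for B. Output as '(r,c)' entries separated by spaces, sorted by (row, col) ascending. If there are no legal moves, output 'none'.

Answer: (1,1) (2,1) (4,1)

Derivation:
(1,1): flips 2 -> legal
(1,2): no bracket -> illegal
(1,3): no bracket -> illegal
(2,1): flips 2 -> legal
(2,4): no bracket -> illegal
(3,1): no bracket -> illegal
(3,4): no bracket -> illegal
(4,1): flips 2 -> legal
(5,1): no bracket -> illegal
(5,2): no bracket -> illegal
(5,3): no bracket -> illegal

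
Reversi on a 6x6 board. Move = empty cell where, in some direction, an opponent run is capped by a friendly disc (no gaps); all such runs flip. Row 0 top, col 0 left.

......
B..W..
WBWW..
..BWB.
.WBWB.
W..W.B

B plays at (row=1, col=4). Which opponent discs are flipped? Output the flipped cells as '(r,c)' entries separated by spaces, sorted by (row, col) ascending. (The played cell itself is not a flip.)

Dir NW: first cell '.' (not opp) -> no flip
Dir N: first cell '.' (not opp) -> no flip
Dir NE: first cell '.' (not opp) -> no flip
Dir W: opp run (1,3), next='.' -> no flip
Dir E: first cell '.' (not opp) -> no flip
Dir SW: opp run (2,3) capped by B -> flip
Dir S: first cell '.' (not opp) -> no flip
Dir SE: first cell '.' (not opp) -> no flip

Answer: (2,3)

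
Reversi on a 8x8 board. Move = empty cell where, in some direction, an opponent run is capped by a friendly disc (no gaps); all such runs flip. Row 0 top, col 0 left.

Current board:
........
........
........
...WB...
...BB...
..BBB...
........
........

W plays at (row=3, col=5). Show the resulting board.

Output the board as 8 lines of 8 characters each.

Place W at (3,5); scan 8 dirs for brackets.
Dir NW: first cell '.' (not opp) -> no flip
Dir N: first cell '.' (not opp) -> no flip
Dir NE: first cell '.' (not opp) -> no flip
Dir W: opp run (3,4) capped by W -> flip
Dir E: first cell '.' (not opp) -> no flip
Dir SW: opp run (4,4) (5,3), next='.' -> no flip
Dir S: first cell '.' (not opp) -> no flip
Dir SE: first cell '.' (not opp) -> no flip
All flips: (3,4)

Answer: ........
........
........
...WWW..
...BB...
..BBB...
........
........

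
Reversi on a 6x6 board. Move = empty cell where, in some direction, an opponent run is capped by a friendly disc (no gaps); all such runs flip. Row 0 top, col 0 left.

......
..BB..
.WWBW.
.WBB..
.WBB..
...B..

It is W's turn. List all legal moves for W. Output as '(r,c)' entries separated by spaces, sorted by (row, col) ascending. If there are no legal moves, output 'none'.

(0,1): no bracket -> illegal
(0,2): flips 2 -> legal
(0,3): flips 1 -> legal
(0,4): flips 1 -> legal
(1,1): no bracket -> illegal
(1,4): flips 2 -> legal
(3,4): flips 2 -> legal
(4,4): flips 3 -> legal
(5,1): flips 2 -> legal
(5,2): flips 2 -> legal
(5,4): flips 2 -> legal

Answer: (0,2) (0,3) (0,4) (1,4) (3,4) (4,4) (5,1) (5,2) (5,4)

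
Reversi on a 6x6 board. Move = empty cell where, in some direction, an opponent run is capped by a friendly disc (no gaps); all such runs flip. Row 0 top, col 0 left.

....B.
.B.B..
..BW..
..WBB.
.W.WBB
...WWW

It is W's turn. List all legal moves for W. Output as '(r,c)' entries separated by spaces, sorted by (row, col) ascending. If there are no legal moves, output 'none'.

(0,0): flips 4 -> legal
(0,1): no bracket -> illegal
(0,2): no bracket -> illegal
(0,3): flips 1 -> legal
(0,5): no bracket -> illegal
(1,0): no bracket -> illegal
(1,2): flips 1 -> legal
(1,4): no bracket -> illegal
(1,5): no bracket -> illegal
(2,0): no bracket -> illegal
(2,1): flips 1 -> legal
(2,4): flips 2 -> legal
(2,5): flips 1 -> legal
(3,1): no bracket -> illegal
(3,5): flips 4 -> legal
(4,2): no bracket -> illegal

Answer: (0,0) (0,3) (1,2) (2,1) (2,4) (2,5) (3,5)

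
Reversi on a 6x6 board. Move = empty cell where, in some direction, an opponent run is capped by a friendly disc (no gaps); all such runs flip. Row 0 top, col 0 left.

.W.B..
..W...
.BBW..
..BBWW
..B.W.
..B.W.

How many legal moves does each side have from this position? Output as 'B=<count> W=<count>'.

Answer: B=5 W=6

Derivation:
-- B to move --
(0,0): no bracket -> illegal
(0,2): flips 1 -> legal
(1,0): no bracket -> illegal
(1,1): no bracket -> illegal
(1,3): flips 1 -> legal
(1,4): flips 1 -> legal
(2,4): flips 1 -> legal
(2,5): no bracket -> illegal
(4,3): no bracket -> illegal
(4,5): no bracket -> illegal
(5,3): no bracket -> illegal
(5,5): flips 1 -> legal
B mobility = 5
-- W to move --
(0,2): no bracket -> illegal
(0,4): no bracket -> illegal
(1,0): no bracket -> illegal
(1,1): flips 2 -> legal
(1,3): no bracket -> illegal
(1,4): no bracket -> illegal
(2,0): flips 2 -> legal
(2,4): no bracket -> illegal
(3,0): flips 1 -> legal
(3,1): flips 2 -> legal
(4,1): flips 1 -> legal
(4,3): flips 1 -> legal
(5,1): no bracket -> illegal
(5,3): no bracket -> illegal
W mobility = 6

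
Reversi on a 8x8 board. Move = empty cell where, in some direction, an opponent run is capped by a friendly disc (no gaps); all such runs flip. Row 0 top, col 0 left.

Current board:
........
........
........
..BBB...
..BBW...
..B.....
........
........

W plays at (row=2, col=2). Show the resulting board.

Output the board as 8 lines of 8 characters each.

Place W at (2,2); scan 8 dirs for brackets.
Dir NW: first cell '.' (not opp) -> no flip
Dir N: first cell '.' (not opp) -> no flip
Dir NE: first cell '.' (not opp) -> no flip
Dir W: first cell '.' (not opp) -> no flip
Dir E: first cell '.' (not opp) -> no flip
Dir SW: first cell '.' (not opp) -> no flip
Dir S: opp run (3,2) (4,2) (5,2), next='.' -> no flip
Dir SE: opp run (3,3) capped by W -> flip
All flips: (3,3)

Answer: ........
........
..W.....
..BWB...
..BBW...
..B.....
........
........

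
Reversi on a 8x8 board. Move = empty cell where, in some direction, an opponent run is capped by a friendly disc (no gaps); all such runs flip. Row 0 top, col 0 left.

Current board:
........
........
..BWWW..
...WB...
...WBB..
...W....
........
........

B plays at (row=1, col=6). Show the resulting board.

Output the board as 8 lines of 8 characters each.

Place B at (1,6); scan 8 dirs for brackets.
Dir NW: first cell '.' (not opp) -> no flip
Dir N: first cell '.' (not opp) -> no flip
Dir NE: first cell '.' (not opp) -> no flip
Dir W: first cell '.' (not opp) -> no flip
Dir E: first cell '.' (not opp) -> no flip
Dir SW: opp run (2,5) capped by B -> flip
Dir S: first cell '.' (not opp) -> no flip
Dir SE: first cell '.' (not opp) -> no flip
All flips: (2,5)

Answer: ........
......B.
..BWWB..
...WB...
...WBB..
...W....
........
........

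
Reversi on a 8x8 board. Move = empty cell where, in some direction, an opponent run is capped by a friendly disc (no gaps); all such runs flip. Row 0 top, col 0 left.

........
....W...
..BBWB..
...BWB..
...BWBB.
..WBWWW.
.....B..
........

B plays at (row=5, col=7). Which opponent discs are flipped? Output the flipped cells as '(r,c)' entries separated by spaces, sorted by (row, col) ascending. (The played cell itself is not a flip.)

Answer: (5,4) (5,5) (5,6)

Derivation:
Dir NW: first cell 'B' (not opp) -> no flip
Dir N: first cell '.' (not opp) -> no flip
Dir NE: edge -> no flip
Dir W: opp run (5,6) (5,5) (5,4) capped by B -> flip
Dir E: edge -> no flip
Dir SW: first cell '.' (not opp) -> no flip
Dir S: first cell '.' (not opp) -> no flip
Dir SE: edge -> no flip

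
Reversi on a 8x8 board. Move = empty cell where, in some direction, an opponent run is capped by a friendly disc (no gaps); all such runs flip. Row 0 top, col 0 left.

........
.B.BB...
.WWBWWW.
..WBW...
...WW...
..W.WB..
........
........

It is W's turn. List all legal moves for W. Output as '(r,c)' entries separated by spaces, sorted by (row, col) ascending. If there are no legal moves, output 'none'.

Answer: (0,0) (0,1) (0,2) (0,3) (0,4) (0,5) (1,2) (4,2) (5,6) (6,6)

Derivation:
(0,0): flips 1 -> legal
(0,1): flips 1 -> legal
(0,2): flips 1 -> legal
(0,3): flips 4 -> legal
(0,4): flips 2 -> legal
(0,5): flips 2 -> legal
(1,0): no bracket -> illegal
(1,2): flips 1 -> legal
(1,5): no bracket -> illegal
(2,0): no bracket -> illegal
(4,2): flips 1 -> legal
(4,5): no bracket -> illegal
(4,6): no bracket -> illegal
(5,6): flips 1 -> legal
(6,4): no bracket -> illegal
(6,5): no bracket -> illegal
(6,6): flips 1 -> legal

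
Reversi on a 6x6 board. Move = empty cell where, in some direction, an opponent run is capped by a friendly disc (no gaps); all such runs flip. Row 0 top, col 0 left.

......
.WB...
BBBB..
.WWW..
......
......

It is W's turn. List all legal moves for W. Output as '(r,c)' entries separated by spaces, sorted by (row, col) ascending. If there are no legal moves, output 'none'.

Answer: (0,2) (1,0) (1,3) (1,4)

Derivation:
(0,1): no bracket -> illegal
(0,2): flips 2 -> legal
(0,3): no bracket -> illegal
(1,0): flips 1 -> legal
(1,3): flips 3 -> legal
(1,4): flips 1 -> legal
(2,4): no bracket -> illegal
(3,0): no bracket -> illegal
(3,4): no bracket -> illegal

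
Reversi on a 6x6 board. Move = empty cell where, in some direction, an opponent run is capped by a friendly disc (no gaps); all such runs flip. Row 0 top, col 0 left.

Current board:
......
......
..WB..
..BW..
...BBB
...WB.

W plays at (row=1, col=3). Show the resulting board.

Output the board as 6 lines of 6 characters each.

Answer: ......
...W..
..WW..
..BW..
...BBB
...WB.

Derivation:
Place W at (1,3); scan 8 dirs for brackets.
Dir NW: first cell '.' (not opp) -> no flip
Dir N: first cell '.' (not opp) -> no flip
Dir NE: first cell '.' (not opp) -> no flip
Dir W: first cell '.' (not opp) -> no flip
Dir E: first cell '.' (not opp) -> no flip
Dir SW: first cell 'W' (not opp) -> no flip
Dir S: opp run (2,3) capped by W -> flip
Dir SE: first cell '.' (not opp) -> no flip
All flips: (2,3)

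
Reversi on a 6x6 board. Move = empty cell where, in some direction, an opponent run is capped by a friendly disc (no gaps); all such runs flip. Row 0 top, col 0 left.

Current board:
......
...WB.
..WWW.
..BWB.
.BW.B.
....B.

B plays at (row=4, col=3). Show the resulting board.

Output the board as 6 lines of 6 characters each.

Answer: ......
...WB.
..WWW.
..BWB.
.BBBB.
....B.

Derivation:
Place B at (4,3); scan 8 dirs for brackets.
Dir NW: first cell 'B' (not opp) -> no flip
Dir N: opp run (3,3) (2,3) (1,3), next='.' -> no flip
Dir NE: first cell 'B' (not opp) -> no flip
Dir W: opp run (4,2) capped by B -> flip
Dir E: first cell 'B' (not opp) -> no flip
Dir SW: first cell '.' (not opp) -> no flip
Dir S: first cell '.' (not opp) -> no flip
Dir SE: first cell 'B' (not opp) -> no flip
All flips: (4,2)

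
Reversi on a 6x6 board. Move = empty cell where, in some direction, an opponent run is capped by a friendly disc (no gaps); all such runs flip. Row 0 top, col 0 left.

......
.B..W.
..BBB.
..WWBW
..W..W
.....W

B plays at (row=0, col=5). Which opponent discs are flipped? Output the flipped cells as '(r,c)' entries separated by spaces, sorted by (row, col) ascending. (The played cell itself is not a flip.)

Dir NW: edge -> no flip
Dir N: edge -> no flip
Dir NE: edge -> no flip
Dir W: first cell '.' (not opp) -> no flip
Dir E: edge -> no flip
Dir SW: opp run (1,4) capped by B -> flip
Dir S: first cell '.' (not opp) -> no flip
Dir SE: edge -> no flip

Answer: (1,4)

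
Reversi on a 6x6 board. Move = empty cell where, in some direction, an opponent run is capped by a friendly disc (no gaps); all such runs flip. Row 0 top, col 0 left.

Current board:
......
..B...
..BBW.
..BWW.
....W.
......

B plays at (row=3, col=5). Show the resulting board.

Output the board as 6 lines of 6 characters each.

Place B at (3,5); scan 8 dirs for brackets.
Dir NW: opp run (2,4), next='.' -> no flip
Dir N: first cell '.' (not opp) -> no flip
Dir NE: edge -> no flip
Dir W: opp run (3,4) (3,3) capped by B -> flip
Dir E: edge -> no flip
Dir SW: opp run (4,4), next='.' -> no flip
Dir S: first cell '.' (not opp) -> no flip
Dir SE: edge -> no flip
All flips: (3,3) (3,4)

Answer: ......
..B...
..BBW.
..BBBB
....W.
......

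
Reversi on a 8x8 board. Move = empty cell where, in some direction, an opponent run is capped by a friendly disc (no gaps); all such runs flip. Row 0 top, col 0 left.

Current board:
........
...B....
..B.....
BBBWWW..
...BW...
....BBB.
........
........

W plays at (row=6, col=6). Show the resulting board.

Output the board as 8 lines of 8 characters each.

Answer: ........
...B....
..B.....
BBBWWW..
...BW...
....BWB.
......W.
........

Derivation:
Place W at (6,6); scan 8 dirs for brackets.
Dir NW: opp run (5,5) capped by W -> flip
Dir N: opp run (5,6), next='.' -> no flip
Dir NE: first cell '.' (not opp) -> no flip
Dir W: first cell '.' (not opp) -> no flip
Dir E: first cell '.' (not opp) -> no flip
Dir SW: first cell '.' (not opp) -> no flip
Dir S: first cell '.' (not opp) -> no flip
Dir SE: first cell '.' (not opp) -> no flip
All flips: (5,5)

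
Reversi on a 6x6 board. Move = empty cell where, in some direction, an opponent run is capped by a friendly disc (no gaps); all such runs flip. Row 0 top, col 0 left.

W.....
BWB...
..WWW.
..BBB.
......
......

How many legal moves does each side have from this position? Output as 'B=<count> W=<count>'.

-- B to move --
(0,1): no bracket -> illegal
(0,2): no bracket -> illegal
(1,3): flips 1 -> legal
(1,4): flips 2 -> legal
(1,5): flips 1 -> legal
(2,0): no bracket -> illegal
(2,1): no bracket -> illegal
(2,5): no bracket -> illegal
(3,1): no bracket -> illegal
(3,5): no bracket -> illegal
B mobility = 3
-- W to move --
(0,1): flips 1 -> legal
(0,2): flips 1 -> legal
(0,3): no bracket -> illegal
(1,3): flips 1 -> legal
(2,0): flips 1 -> legal
(2,1): no bracket -> illegal
(2,5): no bracket -> illegal
(3,1): no bracket -> illegal
(3,5): no bracket -> illegal
(4,1): flips 1 -> legal
(4,2): flips 2 -> legal
(4,3): flips 1 -> legal
(4,4): flips 2 -> legal
(4,5): flips 1 -> legal
W mobility = 9

Answer: B=3 W=9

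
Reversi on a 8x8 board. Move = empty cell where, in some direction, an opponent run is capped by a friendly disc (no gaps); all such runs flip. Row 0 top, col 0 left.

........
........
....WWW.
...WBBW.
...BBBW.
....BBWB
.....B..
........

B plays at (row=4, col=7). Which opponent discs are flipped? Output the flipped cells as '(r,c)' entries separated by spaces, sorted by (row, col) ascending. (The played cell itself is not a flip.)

Answer: (4,6) (5,6)

Derivation:
Dir NW: opp run (3,6) (2,5), next='.' -> no flip
Dir N: first cell '.' (not opp) -> no flip
Dir NE: edge -> no flip
Dir W: opp run (4,6) capped by B -> flip
Dir E: edge -> no flip
Dir SW: opp run (5,6) capped by B -> flip
Dir S: first cell 'B' (not opp) -> no flip
Dir SE: edge -> no flip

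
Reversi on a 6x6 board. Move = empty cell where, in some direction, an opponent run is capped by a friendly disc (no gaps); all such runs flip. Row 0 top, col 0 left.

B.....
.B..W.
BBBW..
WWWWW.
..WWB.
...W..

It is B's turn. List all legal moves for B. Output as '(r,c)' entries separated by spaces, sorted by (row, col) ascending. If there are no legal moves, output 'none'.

(0,3): no bracket -> illegal
(0,4): no bracket -> illegal
(0,5): no bracket -> illegal
(1,2): no bracket -> illegal
(1,3): no bracket -> illegal
(1,5): no bracket -> illegal
(2,4): flips 2 -> legal
(2,5): no bracket -> illegal
(3,5): no bracket -> illegal
(4,0): flips 2 -> legal
(4,1): flips 3 -> legal
(4,5): no bracket -> illegal
(5,1): no bracket -> illegal
(5,2): flips 2 -> legal
(5,4): flips 2 -> legal

Answer: (2,4) (4,0) (4,1) (5,2) (5,4)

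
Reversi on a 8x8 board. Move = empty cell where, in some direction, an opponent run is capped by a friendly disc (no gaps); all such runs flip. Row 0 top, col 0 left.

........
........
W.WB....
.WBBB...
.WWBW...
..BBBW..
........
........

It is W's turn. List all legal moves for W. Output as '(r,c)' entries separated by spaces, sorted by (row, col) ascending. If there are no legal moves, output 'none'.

(1,2): no bracket -> illegal
(1,3): no bracket -> illegal
(1,4): flips 2 -> legal
(2,1): no bracket -> illegal
(2,4): flips 3 -> legal
(2,5): no bracket -> illegal
(3,5): flips 3 -> legal
(4,5): no bracket -> illegal
(5,1): flips 3 -> legal
(6,1): no bracket -> illegal
(6,2): flips 2 -> legal
(6,3): flips 1 -> legal
(6,4): flips 2 -> legal
(6,5): no bracket -> illegal

Answer: (1,4) (2,4) (3,5) (5,1) (6,2) (6,3) (6,4)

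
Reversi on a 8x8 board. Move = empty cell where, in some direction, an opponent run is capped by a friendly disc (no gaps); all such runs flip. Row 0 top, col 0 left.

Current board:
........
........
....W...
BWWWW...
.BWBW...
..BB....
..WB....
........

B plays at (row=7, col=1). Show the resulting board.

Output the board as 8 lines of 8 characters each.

Place B at (7,1); scan 8 dirs for brackets.
Dir NW: first cell '.' (not opp) -> no flip
Dir N: first cell '.' (not opp) -> no flip
Dir NE: opp run (6,2) capped by B -> flip
Dir W: first cell '.' (not opp) -> no flip
Dir E: first cell '.' (not opp) -> no flip
Dir SW: edge -> no flip
Dir S: edge -> no flip
Dir SE: edge -> no flip
All flips: (6,2)

Answer: ........
........
....W...
BWWWW...
.BWBW...
..BB....
..BB....
.B......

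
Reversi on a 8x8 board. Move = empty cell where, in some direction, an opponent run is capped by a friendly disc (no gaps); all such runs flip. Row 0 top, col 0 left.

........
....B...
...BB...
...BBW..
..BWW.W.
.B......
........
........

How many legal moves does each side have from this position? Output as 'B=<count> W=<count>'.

-- B to move --
(2,5): no bracket -> illegal
(2,6): no bracket -> illegal
(3,2): no bracket -> illegal
(3,6): flips 1 -> legal
(3,7): no bracket -> illegal
(4,5): flips 2 -> legal
(4,7): no bracket -> illegal
(5,2): flips 1 -> legal
(5,3): flips 1 -> legal
(5,4): flips 1 -> legal
(5,5): flips 1 -> legal
(5,6): no bracket -> illegal
(5,7): flips 2 -> legal
B mobility = 7
-- W to move --
(0,3): no bracket -> illegal
(0,4): flips 3 -> legal
(0,5): no bracket -> illegal
(1,2): no bracket -> illegal
(1,3): flips 3 -> legal
(1,5): no bracket -> illegal
(2,2): flips 1 -> legal
(2,5): flips 1 -> legal
(3,1): no bracket -> illegal
(3,2): flips 2 -> legal
(4,0): no bracket -> illegal
(4,1): flips 1 -> legal
(4,5): no bracket -> illegal
(5,0): no bracket -> illegal
(5,2): no bracket -> illegal
(5,3): no bracket -> illegal
(6,0): no bracket -> illegal
(6,1): no bracket -> illegal
(6,2): no bracket -> illegal
W mobility = 6

Answer: B=7 W=6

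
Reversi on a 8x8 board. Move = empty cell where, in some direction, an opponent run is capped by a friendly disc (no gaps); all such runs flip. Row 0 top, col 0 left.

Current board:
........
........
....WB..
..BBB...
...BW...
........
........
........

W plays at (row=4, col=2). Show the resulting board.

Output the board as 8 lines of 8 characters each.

Answer: ........
........
....WB..
..BWB...
..WWW...
........
........
........

Derivation:
Place W at (4,2); scan 8 dirs for brackets.
Dir NW: first cell '.' (not opp) -> no flip
Dir N: opp run (3,2), next='.' -> no flip
Dir NE: opp run (3,3) capped by W -> flip
Dir W: first cell '.' (not opp) -> no flip
Dir E: opp run (4,3) capped by W -> flip
Dir SW: first cell '.' (not opp) -> no flip
Dir S: first cell '.' (not opp) -> no flip
Dir SE: first cell '.' (not opp) -> no flip
All flips: (3,3) (4,3)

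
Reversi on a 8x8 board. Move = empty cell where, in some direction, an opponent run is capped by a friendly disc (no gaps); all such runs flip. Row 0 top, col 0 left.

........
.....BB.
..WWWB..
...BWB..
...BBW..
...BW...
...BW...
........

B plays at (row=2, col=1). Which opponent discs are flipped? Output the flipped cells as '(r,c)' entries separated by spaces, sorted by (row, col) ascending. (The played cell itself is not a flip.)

Dir NW: first cell '.' (not opp) -> no flip
Dir N: first cell '.' (not opp) -> no flip
Dir NE: first cell '.' (not opp) -> no flip
Dir W: first cell '.' (not opp) -> no flip
Dir E: opp run (2,2) (2,3) (2,4) capped by B -> flip
Dir SW: first cell '.' (not opp) -> no flip
Dir S: first cell '.' (not opp) -> no flip
Dir SE: first cell '.' (not opp) -> no flip

Answer: (2,2) (2,3) (2,4)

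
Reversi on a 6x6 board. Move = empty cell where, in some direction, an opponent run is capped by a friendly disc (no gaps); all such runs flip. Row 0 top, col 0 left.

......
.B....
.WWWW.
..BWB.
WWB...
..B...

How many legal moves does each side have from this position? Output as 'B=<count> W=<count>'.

Answer: B=8 W=8

Derivation:
-- B to move --
(1,0): flips 1 -> legal
(1,2): flips 2 -> legal
(1,3): no bracket -> illegal
(1,4): flips 2 -> legal
(1,5): flips 2 -> legal
(2,0): no bracket -> illegal
(2,5): no bracket -> illegal
(3,0): flips 1 -> legal
(3,1): flips 1 -> legal
(3,5): no bracket -> illegal
(4,3): no bracket -> illegal
(4,4): flips 2 -> legal
(5,0): flips 1 -> legal
(5,1): no bracket -> illegal
B mobility = 8
-- W to move --
(0,0): flips 1 -> legal
(0,1): flips 1 -> legal
(0,2): no bracket -> illegal
(1,0): no bracket -> illegal
(1,2): no bracket -> illegal
(2,0): no bracket -> illegal
(2,5): no bracket -> illegal
(3,1): flips 1 -> legal
(3,5): flips 1 -> legal
(4,3): flips 2 -> legal
(4,4): flips 1 -> legal
(4,5): flips 1 -> legal
(5,1): flips 1 -> legal
(5,3): no bracket -> illegal
W mobility = 8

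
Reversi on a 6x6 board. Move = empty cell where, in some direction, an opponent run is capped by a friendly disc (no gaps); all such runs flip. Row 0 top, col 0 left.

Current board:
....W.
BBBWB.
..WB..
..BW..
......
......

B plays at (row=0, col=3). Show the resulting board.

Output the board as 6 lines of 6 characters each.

Place B at (0,3); scan 8 dirs for brackets.
Dir NW: edge -> no flip
Dir N: edge -> no flip
Dir NE: edge -> no flip
Dir W: first cell '.' (not opp) -> no flip
Dir E: opp run (0,4), next='.' -> no flip
Dir SW: first cell 'B' (not opp) -> no flip
Dir S: opp run (1,3) capped by B -> flip
Dir SE: first cell 'B' (not opp) -> no flip
All flips: (1,3)

Answer: ...BW.
BBBBB.
..WB..
..BW..
......
......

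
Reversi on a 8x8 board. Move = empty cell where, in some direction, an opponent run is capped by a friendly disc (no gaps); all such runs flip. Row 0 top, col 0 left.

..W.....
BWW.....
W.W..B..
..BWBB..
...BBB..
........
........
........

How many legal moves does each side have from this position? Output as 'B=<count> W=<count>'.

-- B to move --
(0,0): flips 3 -> legal
(0,1): no bracket -> illegal
(0,3): no bracket -> illegal
(1,3): flips 2 -> legal
(2,1): no bracket -> illegal
(2,3): flips 1 -> legal
(2,4): no bracket -> illegal
(3,0): flips 1 -> legal
(3,1): no bracket -> illegal
(4,2): no bracket -> illegal
B mobility = 4
-- W to move --
(0,0): flips 1 -> legal
(0,1): no bracket -> illegal
(1,4): no bracket -> illegal
(1,5): no bracket -> illegal
(1,6): no bracket -> illegal
(2,1): no bracket -> illegal
(2,3): no bracket -> illegal
(2,4): no bracket -> illegal
(2,6): no bracket -> illegal
(3,1): flips 1 -> legal
(3,6): flips 2 -> legal
(4,1): no bracket -> illegal
(4,2): flips 1 -> legal
(4,6): no bracket -> illegal
(5,2): no bracket -> illegal
(5,3): flips 1 -> legal
(5,4): no bracket -> illegal
(5,5): flips 1 -> legal
(5,6): no bracket -> illegal
W mobility = 6

Answer: B=4 W=6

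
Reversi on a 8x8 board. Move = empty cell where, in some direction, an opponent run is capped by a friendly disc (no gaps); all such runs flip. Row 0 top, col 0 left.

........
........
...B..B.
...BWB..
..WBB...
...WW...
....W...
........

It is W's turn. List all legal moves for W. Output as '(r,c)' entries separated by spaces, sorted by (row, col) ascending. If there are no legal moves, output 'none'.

(1,2): flips 1 -> legal
(1,3): flips 3 -> legal
(1,4): no bracket -> illegal
(1,5): no bracket -> illegal
(1,6): no bracket -> illegal
(1,7): flips 3 -> legal
(2,2): no bracket -> illegal
(2,4): flips 1 -> legal
(2,5): no bracket -> illegal
(2,7): no bracket -> illegal
(3,2): flips 2 -> legal
(3,6): flips 1 -> legal
(3,7): no bracket -> illegal
(4,5): flips 2 -> legal
(4,6): no bracket -> illegal
(5,2): flips 1 -> legal
(5,5): no bracket -> illegal

Answer: (1,2) (1,3) (1,7) (2,4) (3,2) (3,6) (4,5) (5,2)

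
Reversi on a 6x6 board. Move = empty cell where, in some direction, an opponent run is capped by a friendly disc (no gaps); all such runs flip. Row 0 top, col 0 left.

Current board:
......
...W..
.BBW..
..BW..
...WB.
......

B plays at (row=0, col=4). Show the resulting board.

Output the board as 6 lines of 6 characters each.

Place B at (0,4); scan 8 dirs for brackets.
Dir NW: edge -> no flip
Dir N: edge -> no flip
Dir NE: edge -> no flip
Dir W: first cell '.' (not opp) -> no flip
Dir E: first cell '.' (not opp) -> no flip
Dir SW: opp run (1,3) capped by B -> flip
Dir S: first cell '.' (not opp) -> no flip
Dir SE: first cell '.' (not opp) -> no flip
All flips: (1,3)

Answer: ....B.
...B..
.BBW..
..BW..
...WB.
......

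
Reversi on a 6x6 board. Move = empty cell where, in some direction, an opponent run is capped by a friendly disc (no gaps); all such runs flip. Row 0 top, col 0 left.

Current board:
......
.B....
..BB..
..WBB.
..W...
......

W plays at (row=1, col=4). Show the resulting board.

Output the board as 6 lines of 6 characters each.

Place W at (1,4); scan 8 dirs for brackets.
Dir NW: first cell '.' (not opp) -> no flip
Dir N: first cell '.' (not opp) -> no flip
Dir NE: first cell '.' (not opp) -> no flip
Dir W: first cell '.' (not opp) -> no flip
Dir E: first cell '.' (not opp) -> no flip
Dir SW: opp run (2,3) capped by W -> flip
Dir S: first cell '.' (not opp) -> no flip
Dir SE: first cell '.' (not opp) -> no flip
All flips: (2,3)

Answer: ......
.B..W.
..BW..
..WBB.
..W...
......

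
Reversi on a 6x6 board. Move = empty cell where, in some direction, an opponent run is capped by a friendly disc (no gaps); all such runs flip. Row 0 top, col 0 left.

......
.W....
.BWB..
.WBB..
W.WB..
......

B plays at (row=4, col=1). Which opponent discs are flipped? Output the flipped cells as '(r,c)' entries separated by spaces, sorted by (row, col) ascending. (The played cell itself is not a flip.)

Dir NW: first cell '.' (not opp) -> no flip
Dir N: opp run (3,1) capped by B -> flip
Dir NE: first cell 'B' (not opp) -> no flip
Dir W: opp run (4,0), next=edge -> no flip
Dir E: opp run (4,2) capped by B -> flip
Dir SW: first cell '.' (not opp) -> no flip
Dir S: first cell '.' (not opp) -> no flip
Dir SE: first cell '.' (not opp) -> no flip

Answer: (3,1) (4,2)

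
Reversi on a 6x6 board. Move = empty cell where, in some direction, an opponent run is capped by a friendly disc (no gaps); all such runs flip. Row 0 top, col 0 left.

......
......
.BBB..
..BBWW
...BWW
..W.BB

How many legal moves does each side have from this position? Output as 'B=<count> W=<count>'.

Answer: B=2 W=4

Derivation:
-- B to move --
(2,4): flips 2 -> legal
(2,5): flips 3 -> legal
(4,1): no bracket -> illegal
(4,2): no bracket -> illegal
(5,1): no bracket -> illegal
(5,3): no bracket -> illegal
B mobility = 2
-- W to move --
(1,0): no bracket -> illegal
(1,1): flips 2 -> legal
(1,2): flips 1 -> legal
(1,3): no bracket -> illegal
(1,4): no bracket -> illegal
(2,0): no bracket -> illegal
(2,4): no bracket -> illegal
(3,0): no bracket -> illegal
(3,1): flips 2 -> legal
(4,1): no bracket -> illegal
(4,2): flips 1 -> legal
(5,3): no bracket -> illegal
W mobility = 4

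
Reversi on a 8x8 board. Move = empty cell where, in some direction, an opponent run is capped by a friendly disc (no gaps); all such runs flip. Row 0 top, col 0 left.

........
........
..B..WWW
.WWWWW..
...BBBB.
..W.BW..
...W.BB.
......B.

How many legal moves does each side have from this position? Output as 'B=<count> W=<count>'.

Answer: B=12 W=11

Derivation:
-- B to move --
(1,4): no bracket -> illegal
(1,5): flips 2 -> legal
(1,6): flips 2 -> legal
(1,7): flips 2 -> legal
(2,0): no bracket -> illegal
(2,1): flips 1 -> legal
(2,3): flips 2 -> legal
(2,4): flips 2 -> legal
(3,0): no bracket -> illegal
(3,6): no bracket -> illegal
(3,7): no bracket -> illegal
(4,0): flips 1 -> legal
(4,1): no bracket -> illegal
(4,2): flips 1 -> legal
(5,1): no bracket -> illegal
(5,3): no bracket -> illegal
(5,6): flips 1 -> legal
(6,1): flips 1 -> legal
(6,2): no bracket -> illegal
(6,4): flips 1 -> legal
(7,2): flips 1 -> legal
(7,3): no bracket -> illegal
(7,4): no bracket -> illegal
B mobility = 12
-- W to move --
(1,1): flips 1 -> legal
(1,2): flips 1 -> legal
(1,3): flips 1 -> legal
(2,1): no bracket -> illegal
(2,3): no bracket -> illegal
(3,6): flips 2 -> legal
(3,7): flips 1 -> legal
(4,2): no bracket -> illegal
(4,7): no bracket -> illegal
(5,3): flips 3 -> legal
(5,6): flips 1 -> legal
(5,7): flips 1 -> legal
(6,4): flips 2 -> legal
(6,7): no bracket -> illegal
(7,4): no bracket -> illegal
(7,5): flips 1 -> legal
(7,7): flips 1 -> legal
W mobility = 11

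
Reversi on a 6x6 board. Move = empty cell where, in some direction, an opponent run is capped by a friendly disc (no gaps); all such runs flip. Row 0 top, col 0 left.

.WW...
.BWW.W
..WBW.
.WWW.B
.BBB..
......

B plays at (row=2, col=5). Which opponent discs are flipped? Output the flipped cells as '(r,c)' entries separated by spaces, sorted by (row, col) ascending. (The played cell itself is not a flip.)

Answer: (2,4)

Derivation:
Dir NW: first cell '.' (not opp) -> no flip
Dir N: opp run (1,5), next='.' -> no flip
Dir NE: edge -> no flip
Dir W: opp run (2,4) capped by B -> flip
Dir E: edge -> no flip
Dir SW: first cell '.' (not opp) -> no flip
Dir S: first cell 'B' (not opp) -> no flip
Dir SE: edge -> no flip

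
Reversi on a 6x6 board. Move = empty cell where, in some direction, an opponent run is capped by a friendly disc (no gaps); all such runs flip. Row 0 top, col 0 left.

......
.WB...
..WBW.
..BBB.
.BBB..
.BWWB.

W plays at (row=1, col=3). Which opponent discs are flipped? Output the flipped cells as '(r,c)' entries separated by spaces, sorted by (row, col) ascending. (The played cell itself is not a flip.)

Answer: (1,2) (2,3) (3,3) (4,3)

Derivation:
Dir NW: first cell '.' (not opp) -> no flip
Dir N: first cell '.' (not opp) -> no flip
Dir NE: first cell '.' (not opp) -> no flip
Dir W: opp run (1,2) capped by W -> flip
Dir E: first cell '.' (not opp) -> no flip
Dir SW: first cell 'W' (not opp) -> no flip
Dir S: opp run (2,3) (3,3) (4,3) capped by W -> flip
Dir SE: first cell 'W' (not opp) -> no flip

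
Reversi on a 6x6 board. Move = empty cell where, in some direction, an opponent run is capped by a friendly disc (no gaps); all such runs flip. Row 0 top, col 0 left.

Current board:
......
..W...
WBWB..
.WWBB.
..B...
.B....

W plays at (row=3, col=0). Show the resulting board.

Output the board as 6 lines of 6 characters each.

Answer: ......
..W...
WWWB..
WWWBB.
..B...
.B....

Derivation:
Place W at (3,0); scan 8 dirs for brackets.
Dir NW: edge -> no flip
Dir N: first cell 'W' (not opp) -> no flip
Dir NE: opp run (2,1) capped by W -> flip
Dir W: edge -> no flip
Dir E: first cell 'W' (not opp) -> no flip
Dir SW: edge -> no flip
Dir S: first cell '.' (not opp) -> no flip
Dir SE: first cell '.' (not opp) -> no flip
All flips: (2,1)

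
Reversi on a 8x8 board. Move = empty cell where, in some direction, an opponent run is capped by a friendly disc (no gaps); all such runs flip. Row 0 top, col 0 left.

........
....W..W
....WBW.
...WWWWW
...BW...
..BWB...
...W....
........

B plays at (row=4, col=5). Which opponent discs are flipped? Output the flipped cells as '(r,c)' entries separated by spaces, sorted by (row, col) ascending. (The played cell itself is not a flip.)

Answer: (3,5) (4,4)

Derivation:
Dir NW: opp run (3,4), next='.' -> no flip
Dir N: opp run (3,5) capped by B -> flip
Dir NE: opp run (3,6), next='.' -> no flip
Dir W: opp run (4,4) capped by B -> flip
Dir E: first cell '.' (not opp) -> no flip
Dir SW: first cell 'B' (not opp) -> no flip
Dir S: first cell '.' (not opp) -> no flip
Dir SE: first cell '.' (not opp) -> no flip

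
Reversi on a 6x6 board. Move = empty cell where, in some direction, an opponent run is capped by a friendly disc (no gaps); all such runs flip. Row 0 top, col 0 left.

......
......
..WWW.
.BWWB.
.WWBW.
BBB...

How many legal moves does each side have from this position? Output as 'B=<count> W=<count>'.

-- B to move --
(1,1): no bracket -> illegal
(1,2): flips 4 -> legal
(1,3): flips 3 -> legal
(1,4): flips 4 -> legal
(1,5): flips 3 -> legal
(2,1): flips 1 -> legal
(2,5): no bracket -> illegal
(3,0): flips 1 -> legal
(3,5): no bracket -> illegal
(4,0): flips 2 -> legal
(4,5): flips 1 -> legal
(5,3): flips 1 -> legal
(5,4): flips 1 -> legal
(5,5): no bracket -> illegal
B mobility = 10
-- W to move --
(2,0): flips 1 -> legal
(2,1): flips 1 -> legal
(2,5): no bracket -> illegal
(3,0): flips 1 -> legal
(3,5): flips 1 -> legal
(4,0): flips 1 -> legal
(4,5): flips 1 -> legal
(5,3): flips 1 -> legal
(5,4): flips 1 -> legal
W mobility = 8

Answer: B=10 W=8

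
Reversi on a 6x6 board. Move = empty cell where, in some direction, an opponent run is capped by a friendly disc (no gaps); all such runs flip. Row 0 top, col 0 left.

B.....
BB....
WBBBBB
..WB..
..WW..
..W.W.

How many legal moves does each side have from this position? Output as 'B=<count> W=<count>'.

-- B to move --
(3,0): flips 1 -> legal
(3,1): flips 1 -> legal
(3,4): no bracket -> illegal
(4,1): flips 1 -> legal
(4,4): no bracket -> illegal
(4,5): no bracket -> illegal
(5,1): flips 1 -> legal
(5,3): flips 1 -> legal
(5,5): no bracket -> illegal
B mobility = 5
-- W to move --
(0,1): no bracket -> illegal
(0,2): flips 1 -> legal
(1,2): flips 1 -> legal
(1,3): flips 2 -> legal
(1,4): flips 1 -> legal
(1,5): flips 2 -> legal
(3,0): no bracket -> illegal
(3,1): no bracket -> illegal
(3,4): flips 1 -> legal
(3,5): no bracket -> illegal
(4,4): no bracket -> illegal
W mobility = 6

Answer: B=5 W=6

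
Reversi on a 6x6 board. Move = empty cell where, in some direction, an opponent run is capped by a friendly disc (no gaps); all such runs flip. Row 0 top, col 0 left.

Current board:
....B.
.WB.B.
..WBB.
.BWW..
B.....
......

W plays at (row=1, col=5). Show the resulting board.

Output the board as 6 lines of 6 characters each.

Answer: ....B.
.WB.BW
..WBW.
.BWW..
B.....
......

Derivation:
Place W at (1,5); scan 8 dirs for brackets.
Dir NW: opp run (0,4), next=edge -> no flip
Dir N: first cell '.' (not opp) -> no flip
Dir NE: edge -> no flip
Dir W: opp run (1,4), next='.' -> no flip
Dir E: edge -> no flip
Dir SW: opp run (2,4) capped by W -> flip
Dir S: first cell '.' (not opp) -> no flip
Dir SE: edge -> no flip
All flips: (2,4)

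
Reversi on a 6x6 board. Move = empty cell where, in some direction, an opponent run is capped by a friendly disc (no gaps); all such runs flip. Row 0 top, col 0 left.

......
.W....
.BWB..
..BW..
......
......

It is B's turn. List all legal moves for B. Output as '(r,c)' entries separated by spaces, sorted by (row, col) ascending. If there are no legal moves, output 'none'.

Answer: (0,1) (1,2) (3,4) (4,3)

Derivation:
(0,0): no bracket -> illegal
(0,1): flips 1 -> legal
(0,2): no bracket -> illegal
(1,0): no bracket -> illegal
(1,2): flips 1 -> legal
(1,3): no bracket -> illegal
(2,0): no bracket -> illegal
(2,4): no bracket -> illegal
(3,1): no bracket -> illegal
(3,4): flips 1 -> legal
(4,2): no bracket -> illegal
(4,3): flips 1 -> legal
(4,4): no bracket -> illegal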